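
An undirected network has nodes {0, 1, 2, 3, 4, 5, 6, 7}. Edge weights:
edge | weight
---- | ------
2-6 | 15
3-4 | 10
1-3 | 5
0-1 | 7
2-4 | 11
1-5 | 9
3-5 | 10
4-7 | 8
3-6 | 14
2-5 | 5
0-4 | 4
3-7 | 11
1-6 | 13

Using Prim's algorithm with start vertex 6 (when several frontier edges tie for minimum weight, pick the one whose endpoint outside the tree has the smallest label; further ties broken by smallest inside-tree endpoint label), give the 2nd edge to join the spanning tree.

1-3

Prim, starting at 6.
Step 1: frontier [1-6 13, 3-6 14, 2-6 15] → take 1-6 (13); add 1.
Step 2: frontier [1-3 5, 0-1 7, 1-5 9, 3-6 14, 2-6 15] → take 1-3 (5); add 3.
Step 3: frontier [0-1 7, 1-5 9, 3-4 10, 3-5 10, 3-7 11, 2-6 15] → take 0-1 (7); add 0.
Step 4: frontier [0-4 4, 1-5 9, 3-4 10, 3-5 10, 3-7 11, 2-6 15] → take 0-4 (4); add 4.
Step 5: frontier [1-5 9, 3-5 10, 3-7 11, 4-7 8, 2-4 11, 2-6 15] → take 4-7 (8); add 7.
Step 6: frontier [1-5 9, 3-5 10, 2-4 11, 2-6 15] → take 1-5 (9); add 5.
Step 7: frontier [2-4 11, 2-5 5, 2-6 15] → take 2-5 (5); add 2.
The 2nd edge added is 1-3.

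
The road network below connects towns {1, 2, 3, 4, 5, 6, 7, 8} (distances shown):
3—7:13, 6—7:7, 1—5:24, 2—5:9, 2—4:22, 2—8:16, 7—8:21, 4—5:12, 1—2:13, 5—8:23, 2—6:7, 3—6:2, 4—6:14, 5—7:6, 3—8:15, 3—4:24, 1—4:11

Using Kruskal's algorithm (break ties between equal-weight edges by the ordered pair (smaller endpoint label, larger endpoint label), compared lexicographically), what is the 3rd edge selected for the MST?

2-6

Sort edges by weight, then run Kruskal:
3—6 (2): add — endpoints in different components.
5—7 (6): add — endpoints in different components.
2—6 (7): add — endpoints in different components.
6—7 (7): add — endpoints in different components.
2—5 (9): skip — 2 and 5 already connected.
1—4 (11): add — endpoints in different components.
4—5 (12): add — endpoints in different components.
1—2 (13): skip — 1 and 2 already connected.
3—7 (13): skip — 3 and 7 already connected.
4—6 (14): skip — 4 and 6 already connected.
3—8 (15): add — endpoints in different components.
The 3rd edge added is 2—6.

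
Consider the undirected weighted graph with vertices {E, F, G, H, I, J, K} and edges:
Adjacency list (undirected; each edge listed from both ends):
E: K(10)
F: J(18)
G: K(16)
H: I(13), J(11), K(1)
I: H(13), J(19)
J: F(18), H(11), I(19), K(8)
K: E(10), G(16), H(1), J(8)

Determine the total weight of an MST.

66

Grow the tree from E using Prim:
Step 1: cheapest edge leaving the tree is E—K (10); add K.
Step 2: cheapest edge leaving the tree is H—K (1); add H.
Step 3: cheapest edge leaving the tree is J—K (8); add J.
Step 4: cheapest edge leaving the tree is H—I (13); add I.
Step 5: cheapest edge leaving the tree is G—K (16); add G.
Step 6: cheapest edge leaving the tree is F—J (18); add F.
MST edges: E—K, H—K, J—K, H—I, G—K, F—J; total weight 10+1+8+13+16+18 = 66.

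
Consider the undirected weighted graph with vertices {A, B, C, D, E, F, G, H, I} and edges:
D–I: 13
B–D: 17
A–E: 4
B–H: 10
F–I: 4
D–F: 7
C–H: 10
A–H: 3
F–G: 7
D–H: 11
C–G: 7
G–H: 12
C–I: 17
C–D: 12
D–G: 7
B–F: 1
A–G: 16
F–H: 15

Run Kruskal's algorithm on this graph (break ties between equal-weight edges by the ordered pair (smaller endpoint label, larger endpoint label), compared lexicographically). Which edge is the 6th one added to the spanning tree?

D-F

Kruskal: consider edges lightest-first.
B–F (1): add — endpoints in different components.
A–H (3): add — endpoints in different components.
A–E (4): add — endpoints in different components.
F–I (4): add — endpoints in different components.
C–G (7): add — endpoints in different components.
D–F (7): add — endpoints in different components.
D–G (7): add — endpoints in different components.
F–G (7): skip — F and G already connected.
B–H (10): add — endpoints in different components.
The 6th edge added is D–F.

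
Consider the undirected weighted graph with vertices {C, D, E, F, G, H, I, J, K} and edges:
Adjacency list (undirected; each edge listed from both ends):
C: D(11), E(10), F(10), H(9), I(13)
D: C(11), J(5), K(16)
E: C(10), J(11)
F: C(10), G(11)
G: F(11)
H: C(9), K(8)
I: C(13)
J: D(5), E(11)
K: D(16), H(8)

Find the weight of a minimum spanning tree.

77

Sort edges by weight, then run Kruskal:
D J (5): add — endpoints in different components.
H K (8): add — endpoints in different components.
C H (9): add — endpoints in different components.
C E (10): add — endpoints in different components.
C F (10): add — endpoints in different components.
C D (11): add — endpoints in different components.
E J (11): skip — E and J already connected.
F G (11): add — endpoints in different components.
C I (13): add — endpoints in different components.
MST edges: D J, H K, C H, C E, C F, C D, F G, C I; total weight 5+8+9+10+10+11+11+13 = 77.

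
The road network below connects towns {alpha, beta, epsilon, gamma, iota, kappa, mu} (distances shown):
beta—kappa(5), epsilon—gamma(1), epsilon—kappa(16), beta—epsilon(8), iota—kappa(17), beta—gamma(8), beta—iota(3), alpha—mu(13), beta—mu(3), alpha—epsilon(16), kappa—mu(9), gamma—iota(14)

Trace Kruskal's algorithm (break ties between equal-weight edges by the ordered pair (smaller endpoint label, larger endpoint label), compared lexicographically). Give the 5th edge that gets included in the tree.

Kruskal's algorithm — process edges by increasing weight (ties by edge label):
epsilon—gamma (1): add — endpoints in different components.
beta—iota (3): add — endpoints in different components.
beta—mu (3): add — endpoints in different components.
beta—kappa (5): add — endpoints in different components.
beta—epsilon (8): add — endpoints in different components.
beta—gamma (8): skip — gamma and beta already connected.
kappa—mu (9): skip — kappa and mu already connected.
alpha—mu (13): add — endpoints in different components.
The 5th edge added is beta—epsilon.

beta-epsilon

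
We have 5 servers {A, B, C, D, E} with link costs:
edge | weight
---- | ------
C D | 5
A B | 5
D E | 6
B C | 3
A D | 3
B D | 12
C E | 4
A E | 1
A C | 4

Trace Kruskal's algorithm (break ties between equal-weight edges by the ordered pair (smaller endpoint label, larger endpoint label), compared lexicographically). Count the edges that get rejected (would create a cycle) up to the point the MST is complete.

0

Kruskal's algorithm — process edges by increasing weight (ties by edge label):
A E (1): add. Components now {A,E} {B} {C} {D}
A D (3): add. Components now {A,D,E} {B} {C}
B C (3): add. Components now {A,D,E} {B,C}
A C (4): add. Components now {A,B,C,D,E}
Edges rejected before the tree was complete: 0.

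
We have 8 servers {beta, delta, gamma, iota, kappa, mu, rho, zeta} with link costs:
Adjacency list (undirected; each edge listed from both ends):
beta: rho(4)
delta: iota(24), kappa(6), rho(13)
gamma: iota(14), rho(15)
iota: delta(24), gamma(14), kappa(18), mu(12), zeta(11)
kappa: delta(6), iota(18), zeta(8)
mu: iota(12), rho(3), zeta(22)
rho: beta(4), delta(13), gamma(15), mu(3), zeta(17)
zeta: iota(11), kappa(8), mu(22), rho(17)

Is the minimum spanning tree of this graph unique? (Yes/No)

Yes

Kruskal's algorithm — process edges by increasing weight (ties by edge label):
mu–rho (3): add — endpoints in different components.
beta–rho (4): add — endpoints in different components.
delta–kappa (6): add — endpoints in different components.
kappa–zeta (8): add — endpoints in different components.
iota–zeta (11): add — endpoints in different components.
iota–mu (12): add — endpoints in different components.
delta–rho (13): skip — delta and rho already connected.
gamma–iota (14): add — endpoints in different components.
Every non-tree edge has weight strictly greater than the heaviest edge on the tree path between its endpoints, so the MST is unique.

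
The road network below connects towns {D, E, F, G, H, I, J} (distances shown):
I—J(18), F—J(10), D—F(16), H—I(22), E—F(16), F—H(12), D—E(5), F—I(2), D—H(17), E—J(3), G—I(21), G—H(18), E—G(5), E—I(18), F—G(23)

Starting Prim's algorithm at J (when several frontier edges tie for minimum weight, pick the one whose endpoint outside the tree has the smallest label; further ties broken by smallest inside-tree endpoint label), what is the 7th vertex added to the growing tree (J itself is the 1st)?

Prim, starting at J.
Step 1: cheapest edge leaving the tree is E—J (3); add E.
Step 2: cheapest edge leaving the tree is D—E (5); add D.
Step 3: cheapest edge leaving the tree is E—G (5); add G.
Step 4: cheapest edge leaving the tree is F—J (10); add F.
Step 5: cheapest edge leaving the tree is F—I (2); add I.
Step 6: cheapest edge leaving the tree is F—H (12); add H.
Vertex order: J, E, D, G, F, I, H. The 7th vertex is H.

H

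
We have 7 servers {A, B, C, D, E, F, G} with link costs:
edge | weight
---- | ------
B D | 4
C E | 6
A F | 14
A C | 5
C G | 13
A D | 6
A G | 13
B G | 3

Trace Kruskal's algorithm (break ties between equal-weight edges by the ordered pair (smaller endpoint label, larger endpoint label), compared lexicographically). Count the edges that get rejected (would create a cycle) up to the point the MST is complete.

Kruskal: consider edges lightest-first.
B G (3): add — endpoints in different components.
B D (4): add — endpoints in different components.
A C (5): add — endpoints in different components.
A D (6): add — endpoints in different components.
C E (6): add — endpoints in different components.
A G (13): skip — A and G already connected.
C G (13): skip — C and G already connected.
A F (14): add — endpoints in different components.
Edges rejected before the tree was complete: 2.

2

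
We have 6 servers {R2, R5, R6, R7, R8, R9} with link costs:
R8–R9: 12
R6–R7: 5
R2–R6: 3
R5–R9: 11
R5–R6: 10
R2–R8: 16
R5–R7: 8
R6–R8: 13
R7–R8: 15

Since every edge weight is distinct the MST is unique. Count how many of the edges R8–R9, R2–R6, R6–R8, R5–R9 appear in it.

3

Kruskal's algorithm — process edges by increasing weight (ties by edge label):
R2–R6 (3): add. Components now {R7} {R5} {R8} {R9} {R2,R6}
R6–R7 (5): add. Components now {R2,R6,R7} {R5} {R8} {R9}
R5–R7 (8): add. Components now {R2,R5,R6,R7} {R8} {R9}
R5–R6 (10): skip — R5 and R6 already connected.
R5–R9 (11): add. Components now {R2,R5,R6,R7,R9} {R8}
R8–R9 (12): add. Components now {R2,R5,R6,R7,R8,R9}
MST edge set: {R2–R6, R6–R7, R5–R7, R5–R9, R8–R9}.
Of the listed edges, {R8–R9, R2–R6, R5–R9} are in the MST → 3.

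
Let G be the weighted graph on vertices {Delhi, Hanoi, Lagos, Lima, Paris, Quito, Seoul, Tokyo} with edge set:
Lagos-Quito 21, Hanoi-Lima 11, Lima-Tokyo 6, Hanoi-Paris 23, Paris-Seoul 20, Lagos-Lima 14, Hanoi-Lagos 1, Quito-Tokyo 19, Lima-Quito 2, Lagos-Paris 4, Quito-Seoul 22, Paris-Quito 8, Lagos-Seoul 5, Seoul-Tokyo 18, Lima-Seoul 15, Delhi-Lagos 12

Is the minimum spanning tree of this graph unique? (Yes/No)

Kruskal: consider edges lightest-first.
Hanoi-Lagos (1): add — endpoints in different components.
Lima-Quito (2): add — endpoints in different components.
Lagos-Paris (4): add — endpoints in different components.
Lagos-Seoul (5): add — endpoints in different components.
Lima-Tokyo (6): add — endpoints in different components.
Paris-Quito (8): add — endpoints in different components.
Hanoi-Lima (11): skip — Lima and Hanoi already connected.
Delhi-Lagos (12): add — endpoints in different components.
Every non-tree edge has weight strictly greater than the heaviest edge on the tree path between its endpoints, so the MST is unique.

Yes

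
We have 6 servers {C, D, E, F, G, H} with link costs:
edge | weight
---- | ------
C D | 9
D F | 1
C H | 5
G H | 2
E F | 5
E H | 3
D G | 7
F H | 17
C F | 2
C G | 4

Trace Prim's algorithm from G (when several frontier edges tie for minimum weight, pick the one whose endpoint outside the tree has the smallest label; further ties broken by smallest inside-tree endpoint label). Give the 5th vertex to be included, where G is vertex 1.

Grow the tree from G using Prim:
Step 1: frontier [G H 2, C G 4, D G 7] → take G H (2); add H.
Step 2: frontier [C G 4, D G 7, E H 3, C H 5, F H 17] → take E H (3); add E.
Step 3: frontier [E F 5, C G 4, D G 7, C H 5, F H 17] → take C G (4); add C.
Step 4: frontier [C F 2, C D 9, E F 5, D G 7, F H 17] → take C F (2); add F.
Step 5: frontier [C D 9, D F 1, D G 7] → take D F (1); add D.
Vertex order: G, H, E, C, F, D. The 5th vertex is F.

F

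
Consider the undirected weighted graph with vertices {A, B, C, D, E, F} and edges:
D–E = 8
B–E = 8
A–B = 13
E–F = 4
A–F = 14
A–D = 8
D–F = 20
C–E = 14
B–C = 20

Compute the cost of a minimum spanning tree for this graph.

Grow the tree from D using Prim:
Step 1: frontier [A–D 8, D–E 8, D–F 20] → take A–D (8); add A.
Step 2: frontier [A–B 13, A–F 14, D–E 8, D–F 20] → take D–E (8); add E.
Step 3: frontier [A–B 13, A–F 14, D–F 20, E–F 4, B–E 8, C–E 14] → take E–F (4); add F.
Step 4: frontier [A–B 13, B–E 8, C–E 14] → take B–E (8); add B.
Step 5: frontier [B–C 20, C–E 14] → take C–E (14); add C.
MST edges: A–D, D–E, E–F, B–E, C–E; total weight 8+8+4+8+14 = 42.

42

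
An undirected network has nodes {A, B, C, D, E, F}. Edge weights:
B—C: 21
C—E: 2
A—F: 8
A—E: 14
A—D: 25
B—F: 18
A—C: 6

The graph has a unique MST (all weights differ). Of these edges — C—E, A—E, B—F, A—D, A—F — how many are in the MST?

Sort edges by weight, then run Kruskal:
C—E (2): add — endpoints in different components.
A—C (6): add — endpoints in different components.
A—F (8): add — endpoints in different components.
A—E (14): skip — A and E already connected.
B—F (18): add — endpoints in different components.
B—C (21): skip — B and C already connected.
A—D (25): add — endpoints in different components.
MST edge set: {C—E, A—C, A—F, B—F, A—D}.
Of the listed edges, {C—E, B—F, A—D, A—F} are in the MST → 4.

4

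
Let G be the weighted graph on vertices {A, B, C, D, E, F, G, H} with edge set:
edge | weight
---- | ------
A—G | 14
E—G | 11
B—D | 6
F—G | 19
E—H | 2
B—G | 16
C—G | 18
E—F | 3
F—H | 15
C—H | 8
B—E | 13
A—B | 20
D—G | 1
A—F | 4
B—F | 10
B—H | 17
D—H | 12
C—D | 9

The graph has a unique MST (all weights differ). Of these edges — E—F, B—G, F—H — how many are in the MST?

Kruskal: consider edges lightest-first.
D—G (1): add — endpoints in different components.
E—H (2): add — endpoints in different components.
E—F (3): add — endpoints in different components.
A—F (4): add — endpoints in different components.
B—D (6): add — endpoints in different components.
C—H (8): add — endpoints in different components.
C—D (9): add — endpoints in different components.
MST edge set: {D—G, E—H, E—F, A—F, B—D, C—H, C—D}.
Of the listed edges, {E—F} are in the MST → 1.

1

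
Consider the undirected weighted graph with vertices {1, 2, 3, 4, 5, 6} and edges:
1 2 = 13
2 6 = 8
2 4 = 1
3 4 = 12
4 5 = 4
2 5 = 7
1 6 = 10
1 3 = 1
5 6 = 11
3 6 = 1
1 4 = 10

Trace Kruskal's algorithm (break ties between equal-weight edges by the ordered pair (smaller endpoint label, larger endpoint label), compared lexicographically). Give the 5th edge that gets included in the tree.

2-6

Kruskal's algorithm — process edges by increasing weight (ties by edge label):
1 3 (1): add — endpoints in different components.
2 4 (1): add — endpoints in different components.
3 6 (1): add — endpoints in different components.
4 5 (4): add — endpoints in different components.
2 5 (7): skip — 2 and 5 already connected.
2 6 (8): add — endpoints in different components.
The 5th edge added is 2 6.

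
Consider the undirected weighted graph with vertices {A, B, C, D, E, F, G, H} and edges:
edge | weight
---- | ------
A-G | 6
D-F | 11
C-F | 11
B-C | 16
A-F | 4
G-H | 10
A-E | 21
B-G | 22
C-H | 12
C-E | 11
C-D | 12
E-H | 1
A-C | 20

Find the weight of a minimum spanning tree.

Sort edges by weight, then run Kruskal:
E-H (1): add — endpoints in different components.
A-F (4): add — endpoints in different components.
A-G (6): add — endpoints in different components.
G-H (10): add — endpoints in different components.
C-E (11): add — endpoints in different components.
C-F (11): skip — C and F already connected.
D-F (11): add — endpoints in different components.
C-D (12): skip — C and D already connected.
C-H (12): skip — C and H already connected.
B-C (16): add — endpoints in different components.
MST edges: E-H, A-F, A-G, G-H, C-E, D-F, B-C; total weight 1+4+6+10+11+11+16 = 59.

59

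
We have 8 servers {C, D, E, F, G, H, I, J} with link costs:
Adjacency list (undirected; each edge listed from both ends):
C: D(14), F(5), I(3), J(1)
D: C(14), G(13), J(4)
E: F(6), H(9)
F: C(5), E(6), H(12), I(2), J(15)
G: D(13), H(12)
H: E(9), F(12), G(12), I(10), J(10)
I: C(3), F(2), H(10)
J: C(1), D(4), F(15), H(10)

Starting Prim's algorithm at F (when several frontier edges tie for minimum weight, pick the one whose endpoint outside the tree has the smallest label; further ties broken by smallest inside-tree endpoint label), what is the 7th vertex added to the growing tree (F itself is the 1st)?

Prim, starting at F.
Step 1: frontier [F-I 2, C-F 5, E-F 6, F-H 12, F-J 15] → take F-I (2); add I.
Step 2: frontier [C-F 5, E-F 6, F-H 12, F-J 15, C-I 3, H-I 10] → take C-I (3); add C.
Step 3: frontier [C-J 1, C-D 14, E-F 6, F-H 12, F-J 15, H-I 10] → take C-J (1); add J.
Step 4: frontier [C-D 14, E-F 6, F-H 12, H-I 10, D-J 4, H-J 10] → take D-J (4); add D.
Step 5: frontier [D-G 13, E-F 6, F-H 12, H-I 10, H-J 10] → take E-F (6); add E.
Step 6: frontier [D-G 13, E-H 9, F-H 12, H-I 10, H-J 10] → take E-H (9); add H.
Step 7: frontier [D-G 13, G-H 12] → take G-H (12); add G.
Vertex order: F, I, C, J, D, E, H, G. The 7th vertex is H.

H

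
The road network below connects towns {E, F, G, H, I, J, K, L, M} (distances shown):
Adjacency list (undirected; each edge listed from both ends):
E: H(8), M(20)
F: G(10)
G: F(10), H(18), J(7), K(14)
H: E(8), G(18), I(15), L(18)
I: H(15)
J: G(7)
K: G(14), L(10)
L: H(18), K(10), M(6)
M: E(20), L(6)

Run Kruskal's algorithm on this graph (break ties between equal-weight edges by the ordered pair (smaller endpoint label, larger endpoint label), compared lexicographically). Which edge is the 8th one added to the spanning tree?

G-H

Kruskal: consider edges lightest-first.
L—M (6): add — endpoints in different components.
G—J (7): add — endpoints in different components.
E—H (8): add — endpoints in different components.
F—G (10): add — endpoints in different components.
K—L (10): add — endpoints in different components.
G—K (14): add — endpoints in different components.
H—I (15): add — endpoints in different components.
G—H (18): add — endpoints in different components.
The 8th edge added is G—H.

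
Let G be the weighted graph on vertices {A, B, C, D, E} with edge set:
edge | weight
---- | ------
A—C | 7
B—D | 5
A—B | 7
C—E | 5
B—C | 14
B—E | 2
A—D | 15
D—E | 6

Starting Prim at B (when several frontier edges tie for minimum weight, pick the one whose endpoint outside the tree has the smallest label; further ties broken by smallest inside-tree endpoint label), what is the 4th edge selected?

A-B

Grow the tree from B using Prim:
Step 1: frontier [B—E 2, B—D 5, A—B 7, B—C 14] → take B—E (2); add E.
Step 2: frontier [B—D 5, A—B 7, B—C 14, C—E 5, D—E 6] → take C—E (5); add C.
Step 3: frontier [B—D 5, A—B 7, A—C 7, D—E 6] → take B—D (5); add D.
Step 4: frontier [A—B 7, A—C 7, A—D 15] → take A—B (7); add A.
The 4th edge added is A—B.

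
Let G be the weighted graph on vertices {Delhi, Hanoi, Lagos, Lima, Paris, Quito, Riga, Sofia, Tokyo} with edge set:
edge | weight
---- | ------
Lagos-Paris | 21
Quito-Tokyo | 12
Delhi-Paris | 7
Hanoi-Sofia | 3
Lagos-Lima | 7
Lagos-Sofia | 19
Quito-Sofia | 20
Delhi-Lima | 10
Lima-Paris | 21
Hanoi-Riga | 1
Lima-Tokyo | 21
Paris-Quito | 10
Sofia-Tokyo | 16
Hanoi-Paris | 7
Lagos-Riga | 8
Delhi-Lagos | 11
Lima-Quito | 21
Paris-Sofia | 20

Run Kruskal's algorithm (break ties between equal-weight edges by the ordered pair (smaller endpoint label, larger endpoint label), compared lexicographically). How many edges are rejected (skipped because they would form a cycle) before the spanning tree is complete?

Kruskal's algorithm — process edges by increasing weight (ties by edge label):
Hanoi-Riga (1): add — endpoints in different components.
Hanoi-Sofia (3): add — endpoints in different components.
Delhi-Paris (7): add — endpoints in different components.
Hanoi-Paris (7): add — endpoints in different components.
Lagos-Lima (7): add — endpoints in different components.
Lagos-Riga (8): add — endpoints in different components.
Delhi-Lima (10): skip — Lima and Delhi already connected.
Paris-Quito (10): add — endpoints in different components.
Delhi-Lagos (11): skip — Lagos and Delhi already connected.
Quito-Tokyo (12): add — endpoints in different components.
Edges rejected before the tree was complete: 2.

2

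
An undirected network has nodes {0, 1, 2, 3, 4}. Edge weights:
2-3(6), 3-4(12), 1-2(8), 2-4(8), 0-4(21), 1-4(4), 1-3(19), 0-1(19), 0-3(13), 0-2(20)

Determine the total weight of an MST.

Kruskal's algorithm — process edges by increasing weight (ties by edge label):
1-4 (4): add. Components now {0} {1,4} {2} {3}
2-3 (6): add. Components now {0} {1,4} {2,3}
1-2 (8): add. Components now {0} {1,2,3,4}
2-4 (8): skip — 2 and 4 already connected.
3-4 (12): skip — 3 and 4 already connected.
0-3 (13): add. Components now {0,1,2,3,4}
MST edges: 1-4, 2-3, 1-2, 0-3; total weight 4+6+8+13 = 31.

31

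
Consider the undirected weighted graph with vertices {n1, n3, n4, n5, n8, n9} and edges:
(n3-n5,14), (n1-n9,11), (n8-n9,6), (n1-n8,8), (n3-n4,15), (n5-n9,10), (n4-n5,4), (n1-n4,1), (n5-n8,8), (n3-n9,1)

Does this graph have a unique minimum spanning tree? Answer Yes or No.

Sort edges by weight, then run Kruskal:
n1-n4 (1): add. Components now {n3} {n8} {n9} {n5} {n1,n4}
n3-n9 (1): add. Components now {n3,n9} {n8} {n5} {n1,n4}
n4-n5 (4): add. Components now {n3,n9} {n8} {n1,n4,n5}
n8-n9 (6): add. Components now {n3,n8,n9} {n1,n4,n5}
n1-n8 (8): add. Components now {n1,n3,n4,n5,n8,n9}
Non-tree edge n5-n8 has weight 8, equal to the heaviest edge on its tree cycle — swapping gives another MST of the same weight. Not unique.

No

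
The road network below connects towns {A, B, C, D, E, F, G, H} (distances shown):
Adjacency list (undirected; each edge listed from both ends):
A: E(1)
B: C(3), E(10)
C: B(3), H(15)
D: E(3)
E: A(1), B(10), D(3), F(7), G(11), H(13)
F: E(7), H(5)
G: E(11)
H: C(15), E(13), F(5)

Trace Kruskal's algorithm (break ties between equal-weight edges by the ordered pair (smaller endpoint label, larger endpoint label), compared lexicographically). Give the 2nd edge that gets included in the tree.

Kruskal: consider edges lightest-first.
A—E (1): add — endpoints in different components.
B—C (3): add — endpoints in different components.
D—E (3): add — endpoints in different components.
F—H (5): add — endpoints in different components.
E—F (7): add — endpoints in different components.
B—E (10): add — endpoints in different components.
E—G (11): add — endpoints in different components.
The 2nd edge added is B—C.

B-C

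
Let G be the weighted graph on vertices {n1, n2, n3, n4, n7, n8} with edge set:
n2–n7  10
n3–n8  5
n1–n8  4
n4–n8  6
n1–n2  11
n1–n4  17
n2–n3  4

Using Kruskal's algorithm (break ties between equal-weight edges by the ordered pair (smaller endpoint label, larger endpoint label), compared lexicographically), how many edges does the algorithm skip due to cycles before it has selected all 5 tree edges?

Sort edges by weight, then run Kruskal:
n1–n8 (4): add — endpoints in different components.
n2–n3 (4): add — endpoints in different components.
n3–n8 (5): add — endpoints in different components.
n4–n8 (6): add — endpoints in different components.
n2–n7 (10): add — endpoints in different components.
Edges rejected before the tree was complete: 0.

0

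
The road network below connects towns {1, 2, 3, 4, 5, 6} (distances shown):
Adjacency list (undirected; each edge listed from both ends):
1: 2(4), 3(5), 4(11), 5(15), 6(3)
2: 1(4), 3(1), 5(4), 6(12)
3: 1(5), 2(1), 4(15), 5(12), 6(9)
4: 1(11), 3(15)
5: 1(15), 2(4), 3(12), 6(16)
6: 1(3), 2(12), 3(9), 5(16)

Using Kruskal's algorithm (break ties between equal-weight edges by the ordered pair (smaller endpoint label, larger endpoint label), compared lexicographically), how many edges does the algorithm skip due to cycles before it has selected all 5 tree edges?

Kruskal's algorithm — process edges by increasing weight (ties by edge label):
2 3 (1): add. Components now {1} {2,3} {4} {5} {6}
1 6 (3): add. Components now {1,6} {2,3} {4} {5}
1 2 (4): add. Components now {1,2,3,6} {4} {5}
2 5 (4): add. Components now {1,2,3,5,6} {4}
1 3 (5): skip — 1 and 3 already connected.
3 6 (9): skip — 3 and 6 already connected.
1 4 (11): add. Components now {1,2,3,4,5,6}
Edges rejected before the tree was complete: 2.

2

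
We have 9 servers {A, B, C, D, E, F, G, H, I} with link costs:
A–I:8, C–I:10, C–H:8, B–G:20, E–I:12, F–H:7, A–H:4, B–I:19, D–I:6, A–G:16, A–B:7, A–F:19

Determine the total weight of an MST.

68

Kruskal: consider edges lightest-first.
A–H (4): add — endpoints in different components.
D–I (6): add — endpoints in different components.
A–B (7): add — endpoints in different components.
F–H (7): add — endpoints in different components.
A–I (8): add — endpoints in different components.
C–H (8): add — endpoints in different components.
C–I (10): skip — C and I already connected.
E–I (12): add — endpoints in different components.
A–G (16): add — endpoints in different components.
MST edges: A–H, D–I, A–B, F–H, A–I, C–H, E–I, A–G; total weight 4+6+7+7+8+8+12+16 = 68.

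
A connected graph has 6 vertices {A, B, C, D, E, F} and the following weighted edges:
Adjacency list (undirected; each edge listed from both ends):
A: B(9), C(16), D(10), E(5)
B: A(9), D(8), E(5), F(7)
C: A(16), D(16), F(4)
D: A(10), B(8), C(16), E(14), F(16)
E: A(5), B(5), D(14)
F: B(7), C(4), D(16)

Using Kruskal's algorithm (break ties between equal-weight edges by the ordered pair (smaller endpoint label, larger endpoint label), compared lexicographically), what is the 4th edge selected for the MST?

Kruskal's algorithm — process edges by increasing weight (ties by edge label):
C–F (4): add — endpoints in different components.
A–E (5): add — endpoints in different components.
B–E (5): add — endpoints in different components.
B–F (7): add — endpoints in different components.
B–D (8): add — endpoints in different components.
The 4th edge added is B–F.

B-F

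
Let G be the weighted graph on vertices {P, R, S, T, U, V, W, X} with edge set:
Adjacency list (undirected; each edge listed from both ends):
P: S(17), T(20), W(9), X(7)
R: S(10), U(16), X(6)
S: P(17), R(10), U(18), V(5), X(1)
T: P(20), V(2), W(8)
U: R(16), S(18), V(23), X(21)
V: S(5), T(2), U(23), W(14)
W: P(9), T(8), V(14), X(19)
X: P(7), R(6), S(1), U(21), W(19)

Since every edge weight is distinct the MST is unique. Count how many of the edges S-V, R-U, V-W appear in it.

Kruskal: consider edges lightest-first.
S-X (1): add — endpoints in different components.
T-V (2): add — endpoints in different components.
S-V (5): add — endpoints in different components.
R-X (6): add — endpoints in different components.
P-X (7): add — endpoints in different components.
T-W (8): add — endpoints in different components.
P-W (9): skip — P and W already connected.
R-S (10): skip — S and R already connected.
V-W (14): skip — W and V already connected.
R-U (16): add — endpoints in different components.
MST edge set: {S-X, T-V, S-V, R-X, P-X, T-W, R-U}.
Of the listed edges, {S-V, R-U} are in the MST → 2.

2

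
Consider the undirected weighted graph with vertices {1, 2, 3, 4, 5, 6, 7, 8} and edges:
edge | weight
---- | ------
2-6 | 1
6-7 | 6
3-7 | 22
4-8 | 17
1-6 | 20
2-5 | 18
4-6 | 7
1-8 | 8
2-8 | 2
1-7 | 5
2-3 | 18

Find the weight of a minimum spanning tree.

57

Kruskal's algorithm — process edges by increasing weight (ties by edge label):
2-6 (1): add — endpoints in different components.
2-8 (2): add — endpoints in different components.
1-7 (5): add — endpoints in different components.
6-7 (6): add — endpoints in different components.
4-6 (7): add — endpoints in different components.
1-8 (8): skip — 1 and 8 already connected.
4-8 (17): skip — 4 and 8 already connected.
2-3 (18): add — endpoints in different components.
2-5 (18): add — endpoints in different components.
MST edges: 2-6, 2-8, 1-7, 6-7, 4-6, 2-3, 2-5; total weight 1+2+5+6+7+18+18 = 57.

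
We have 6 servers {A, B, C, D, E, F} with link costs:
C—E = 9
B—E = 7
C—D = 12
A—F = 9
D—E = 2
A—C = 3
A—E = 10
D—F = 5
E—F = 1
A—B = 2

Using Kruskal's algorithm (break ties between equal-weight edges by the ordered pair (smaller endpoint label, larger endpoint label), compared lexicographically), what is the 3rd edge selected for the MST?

Kruskal's algorithm — process edges by increasing weight (ties by edge label):
E—F (1): add — endpoints in different components.
A—B (2): add — endpoints in different components.
D—E (2): add — endpoints in different components.
A—C (3): add — endpoints in different components.
D—F (5): skip — D and F already connected.
B—E (7): add — endpoints in different components.
The 3rd edge added is D—E.

D-E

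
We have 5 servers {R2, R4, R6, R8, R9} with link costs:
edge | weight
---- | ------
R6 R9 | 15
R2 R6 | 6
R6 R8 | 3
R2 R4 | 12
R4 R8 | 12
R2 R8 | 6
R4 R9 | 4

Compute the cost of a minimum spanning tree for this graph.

25

Grow the tree from R6 using Prim:
Step 1: frontier [R6 R8 3, R2 R6 6, R6 R9 15] → take R6 R8 (3); add R8.
Step 2: frontier [R2 R6 6, R6 R9 15, R2 R8 6, R4 R8 12] → take R2 R6 (6); add R2.
Step 3: frontier [R2 R4 12, R6 R9 15, R4 R8 12] → take R2 R4 (12); add R4.
Step 4: frontier [R4 R9 4, R6 R9 15] → take R4 R9 (4); add R9.
MST edges: R6 R8, R2 R6, R2 R4, R4 R9; total weight 3+6+12+4 = 25.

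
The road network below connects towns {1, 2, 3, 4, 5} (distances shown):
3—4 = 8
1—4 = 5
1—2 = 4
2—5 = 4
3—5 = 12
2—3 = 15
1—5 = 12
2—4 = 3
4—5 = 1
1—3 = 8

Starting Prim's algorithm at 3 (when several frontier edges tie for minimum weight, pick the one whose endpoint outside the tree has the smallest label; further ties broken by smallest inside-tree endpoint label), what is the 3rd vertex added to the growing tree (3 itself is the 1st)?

Prim's algorithm from 3:
Step 1: frontier [1—3 8, 3—4 8, 3—5 12, 2—3 15] → take 1—3 (8); add 1.
Step 2: frontier [1—2 4, 1—4 5, 1—5 12, 3—4 8, 3—5 12, 2—3 15] → take 1—2 (4); add 2.
Step 3: frontier [1—4 5, 1—5 12, 2—4 3, 2—5 4, 3—4 8, 3—5 12] → take 2—4 (3); add 4.
Step 4: frontier [1—5 12, 2—5 4, 3—5 12, 4—5 1] → take 4—5 (1); add 5.
Vertex order: 3, 1, 2, 4, 5. The 3rd vertex is 2.

2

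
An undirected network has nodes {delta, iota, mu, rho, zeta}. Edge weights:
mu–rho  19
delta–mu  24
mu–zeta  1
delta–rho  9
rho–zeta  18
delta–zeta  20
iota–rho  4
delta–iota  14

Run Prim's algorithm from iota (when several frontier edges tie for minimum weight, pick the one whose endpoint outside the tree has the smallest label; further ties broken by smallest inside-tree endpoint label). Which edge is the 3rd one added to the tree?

Grow the tree from iota using Prim:
Step 1: frontier [iota–rho 4, delta–iota 14] → take iota–rho (4); add rho.
Step 2: frontier [delta–iota 14, delta–rho 9, rho–zeta 18, mu–rho 19] → take delta–rho (9); add delta.
Step 3: frontier [delta–zeta 20, delta–mu 24, rho–zeta 18, mu–rho 19] → take rho–zeta (18); add zeta.
Step 4: frontier [delta–mu 24, mu–rho 19, mu–zeta 1] → take mu–zeta (1); add mu.
The 3rd edge added is rho–zeta.

rho-zeta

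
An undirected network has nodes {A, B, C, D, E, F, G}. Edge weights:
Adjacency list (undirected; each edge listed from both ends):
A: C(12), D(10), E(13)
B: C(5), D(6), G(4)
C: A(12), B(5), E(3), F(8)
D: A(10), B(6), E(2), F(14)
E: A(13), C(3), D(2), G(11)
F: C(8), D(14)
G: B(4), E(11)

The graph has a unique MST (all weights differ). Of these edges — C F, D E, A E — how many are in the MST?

2

Kruskal's algorithm — process edges by increasing weight (ties by edge label):
D E (2): add. Components now {A} {B} {C} {D,E} {F} {G}
C E (3): add. Components now {A} {B} {C,D,E} {F} {G}
B G (4): add. Components now {A} {B,G} {C,D,E} {F}
B C (5): add. Components now {A} {B,C,D,E,G} {F}
B D (6): skip — B and D already connected.
C F (8): add. Components now {A} {B,C,D,E,F,G}
A D (10): add. Components now {A,B,C,D,E,F,G}
MST edge set: {D E, C E, B G, B C, C F, A D}.
Of the listed edges, {C F, D E} are in the MST → 2.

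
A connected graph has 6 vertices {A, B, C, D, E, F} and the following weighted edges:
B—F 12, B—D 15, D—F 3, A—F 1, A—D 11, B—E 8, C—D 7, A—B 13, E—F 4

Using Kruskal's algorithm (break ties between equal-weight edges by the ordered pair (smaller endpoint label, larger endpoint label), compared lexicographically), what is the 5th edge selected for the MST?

Sort edges by weight, then run Kruskal:
A—F (1): add. Components now {A,F} {B} {C} {D} {E}
D—F (3): add. Components now {A,D,F} {B} {C} {E}
E—F (4): add. Components now {A,D,E,F} {B} {C}
C—D (7): add. Components now {A,C,D,E,F} {B}
B—E (8): add. Components now {A,B,C,D,E,F}
The 5th edge added is B—E.

B-E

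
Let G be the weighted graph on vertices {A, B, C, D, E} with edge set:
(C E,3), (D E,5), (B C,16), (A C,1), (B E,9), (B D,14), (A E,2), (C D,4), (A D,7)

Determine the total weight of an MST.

Grow the tree from D using Prim:
Step 1: frontier [C D 4, D E 5, A D 7, B D 14] → take C D (4); add C.
Step 2: frontier [A C 1, C E 3, B C 16, D E 5, A D 7, B D 14] → take A C (1); add A.
Step 3: frontier [A E 2, C E 3, B C 16, D E 5, B D 14] → take A E (2); add E.
Step 4: frontier [B C 16, B D 14, B E 9] → take B E (9); add B.
MST edges: C D, A C, A E, B E; total weight 4+1+2+9 = 16.

16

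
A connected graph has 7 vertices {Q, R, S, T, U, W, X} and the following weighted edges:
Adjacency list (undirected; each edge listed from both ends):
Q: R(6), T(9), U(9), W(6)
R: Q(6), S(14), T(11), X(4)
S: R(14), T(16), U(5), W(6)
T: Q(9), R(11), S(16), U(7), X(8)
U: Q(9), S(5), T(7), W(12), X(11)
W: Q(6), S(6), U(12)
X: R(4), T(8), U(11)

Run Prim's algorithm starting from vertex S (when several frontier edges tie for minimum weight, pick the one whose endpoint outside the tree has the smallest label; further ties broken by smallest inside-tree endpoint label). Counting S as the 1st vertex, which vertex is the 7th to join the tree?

Prim, starting at S.
Step 1: cheapest edge leaving the tree is S U (5); add U.
Step 2: cheapest edge leaving the tree is S W (6); add W.
Step 3: cheapest edge leaving the tree is Q W (6); add Q.
Step 4: cheapest edge leaving the tree is Q R (6); add R.
Step 5: cheapest edge leaving the tree is R X (4); add X.
Step 6: cheapest edge leaving the tree is T U (7); add T.
Vertex order: S, U, W, Q, R, X, T. The 7th vertex is T.

T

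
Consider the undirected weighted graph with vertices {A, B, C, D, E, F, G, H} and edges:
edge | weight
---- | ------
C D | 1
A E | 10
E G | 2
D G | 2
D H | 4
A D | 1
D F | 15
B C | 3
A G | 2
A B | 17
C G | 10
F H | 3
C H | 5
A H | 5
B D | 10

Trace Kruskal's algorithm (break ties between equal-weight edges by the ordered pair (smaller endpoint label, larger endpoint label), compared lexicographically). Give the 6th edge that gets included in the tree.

Kruskal's algorithm — process edges by increasing weight (ties by edge label):
A D (1): add — endpoints in different components.
C D (1): add — endpoints in different components.
A G (2): add — endpoints in different components.
D G (2): skip — D and G already connected.
E G (2): add — endpoints in different components.
B C (3): add — endpoints in different components.
F H (3): add — endpoints in different components.
D H (4): add — endpoints in different components.
The 6th edge added is F H.

F-H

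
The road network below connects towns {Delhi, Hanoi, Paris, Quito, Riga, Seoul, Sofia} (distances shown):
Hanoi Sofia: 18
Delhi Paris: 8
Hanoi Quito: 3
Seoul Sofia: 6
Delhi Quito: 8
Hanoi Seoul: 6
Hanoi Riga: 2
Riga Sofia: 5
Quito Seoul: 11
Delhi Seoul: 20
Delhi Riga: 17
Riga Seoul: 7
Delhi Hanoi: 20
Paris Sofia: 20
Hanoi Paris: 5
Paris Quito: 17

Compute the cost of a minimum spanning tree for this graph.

29

Prim's algorithm from Delhi:
Step 1: cheapest edge leaving the tree is Delhi Paris (8); add Paris.
Step 2: cheapest edge leaving the tree is Hanoi Paris (5); add Hanoi.
Step 3: cheapest edge leaving the tree is Hanoi Riga (2); add Riga.
Step 4: cheapest edge leaving the tree is Hanoi Quito (3); add Quito.
Step 5: cheapest edge leaving the tree is Riga Sofia (5); add Sofia.
Step 6: cheapest edge leaving the tree is Hanoi Seoul (6); add Seoul.
MST edges: Delhi Paris, Hanoi Paris, Hanoi Riga, Hanoi Quito, Riga Sofia, Hanoi Seoul; total weight 8+5+2+3+5+6 = 29.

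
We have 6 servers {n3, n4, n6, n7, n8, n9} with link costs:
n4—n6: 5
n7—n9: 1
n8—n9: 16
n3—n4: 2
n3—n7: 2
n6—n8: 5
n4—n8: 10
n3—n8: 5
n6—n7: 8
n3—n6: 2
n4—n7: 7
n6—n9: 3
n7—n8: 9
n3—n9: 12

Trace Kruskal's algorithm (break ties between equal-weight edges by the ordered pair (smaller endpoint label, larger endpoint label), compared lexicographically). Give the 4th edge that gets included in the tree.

Kruskal: consider edges lightest-first.
n7—n9 (1): add — endpoints in different components.
n3—n4 (2): add — endpoints in different components.
n3—n6 (2): add — endpoints in different components.
n3—n7 (2): add — endpoints in different components.
n6—n9 (3): skip — n6 and n9 already connected.
n3—n8 (5): add — endpoints in different components.
The 4th edge added is n3—n7.

n3-n7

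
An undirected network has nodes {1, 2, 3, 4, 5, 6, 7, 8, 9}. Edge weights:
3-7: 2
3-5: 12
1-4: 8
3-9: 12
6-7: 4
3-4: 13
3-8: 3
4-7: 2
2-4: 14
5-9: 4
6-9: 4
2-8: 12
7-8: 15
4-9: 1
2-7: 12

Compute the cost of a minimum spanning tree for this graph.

36

Prim's algorithm from 9:
Step 1: cheapest edge leaving the tree is 4-9 (1); add 4.
Step 2: cheapest edge leaving the tree is 4-7 (2); add 7.
Step 3: cheapest edge leaving the tree is 3-7 (2); add 3.
Step 4: cheapest edge leaving the tree is 3-8 (3); add 8.
Step 5: cheapest edge leaving the tree is 5-9 (4); add 5.
Step 6: cheapest edge leaving the tree is 6-7 (4); add 6.
Step 7: cheapest edge leaving the tree is 1-4 (8); add 1.
Step 8: cheapest edge leaving the tree is 2-7 (12); add 2.
MST edges: 4-9, 4-7, 3-7, 3-8, 5-9, 6-7, 1-4, 2-7; total weight 1+2+2+3+4+4+8+12 = 36.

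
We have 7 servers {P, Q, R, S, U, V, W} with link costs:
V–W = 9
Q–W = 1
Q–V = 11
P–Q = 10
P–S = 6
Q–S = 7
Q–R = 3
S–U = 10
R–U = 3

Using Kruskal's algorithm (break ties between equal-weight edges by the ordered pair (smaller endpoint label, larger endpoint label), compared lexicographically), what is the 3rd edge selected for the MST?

Kruskal's algorithm — process edges by increasing weight (ties by edge label):
Q–W (1): add. Components now {U} {Q,W} {P} {S} {R} {V}
Q–R (3): add. Components now {U} {Q,R,W} {P} {S} {V}
R–U (3): add. Components now {Q,R,U,W} {P} {S} {V}
P–S (6): add. Components now {Q,R,U,W} {P,S} {V}
Q–S (7): add. Components now {P,Q,R,S,U,W} {V}
V–W (9): add. Components now {P,Q,R,S,U,V,W}
The 3rd edge added is R–U.

R-U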